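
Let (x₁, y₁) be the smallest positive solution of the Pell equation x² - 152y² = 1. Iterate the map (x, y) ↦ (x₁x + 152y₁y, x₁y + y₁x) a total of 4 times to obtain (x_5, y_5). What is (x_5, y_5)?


Step 1: Find the fundamental solution (x₁, y₁) of x² - 152y² = 1.
  Expand √152 as a continued fraction. a₀ = ⌊√152⌋ = 12; iterate m_{k+1} = d_k·a_k − m_k, d_{k+1} = (152 − m_{k+1}²)/d_k, a_{k+1} = ⌊(a₀ + m_{k+1})/d_{k+1}⌋ (starting m₀ = 0, d₀ = 1), with convergents p_k = a_k·p_{k-1} + p_{k-2}, q_k = a_k·q_{k-1} + q_{k-2} (p₋₁ = 1, q₋₁ = 0):
  k = 0: a₀ = 12; p₀/q₀ = 12/1; p₀² − 152·q₀² = 144 − 152 = -8.
  k = 1: m = 12, d = 8, a = ⌊(12 + 12)/8⌋ = 3; p/q = (3·12 + 1)/(3·1 + 0) = 37/3; p² − 152·q² = 1369 − 1368 = 1.
  The first convergent with p² − 152·q² = 1 gives the fundamental solution (x₁, y₁) = (37, 3).
Step 2: Apply the recurrence (x_{n+1}, y_{n+1}) = (x₁x_n + 152y₁y_n, x₁y_n + y₁x_n) repeatedly.
  From (x_1, y_1) = (37, 3): x_2 = 37·37 + 152·3·3 = 2737; y_2 = 37·3 + 3·37 = 222.
  From (x_2, y_2) = (2737, 222): x_3 = 37·2737 + 152·3·222 = 202501; y_3 = 37·222 + 3·2737 = 16425.
  From (x_3, y_3) = (202501, 16425): x_4 = 37·202501 + 152·3·16425 = 14982337; y_4 = 37·16425 + 3·202501 = 1215228.
  From (x_4, y_4) = (14982337, 1215228): x_5 = 37·14982337 + 152·3·1215228 = 1108490437; y_5 = 37·1215228 + 3·14982337 = 89910447.
Step 3: Verify x_5² - 152·y_5² = 1228751048920450969 - 1228751048920450968 = 1 (should be 1). ✓

(x_1, y_1) = (37, 3); (x_5, y_5) = (1108490437, 89910447).


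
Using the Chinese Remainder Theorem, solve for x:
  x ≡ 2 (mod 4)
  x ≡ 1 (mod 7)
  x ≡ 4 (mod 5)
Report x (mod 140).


Moduli 4, 7, 5 are pairwise coprime; by CRT there is a unique solution modulo M = 4 · 7 · 5 = 140.
Solve pairwise, accumulating the modulus:
  Start with x ≡ 2 (mod 4).
  Combine with x ≡ 1 (mod 7): since gcd(4, 7) = 1, we get a unique residue mod 28.
    Write x = 2 + 4·t and substitute into x ≡ 1 (mod 7): 4·t ≡ 1 − 2 = -1 (mod 7).
    Reduce coefficients mod 7: 4·t ≡ 6 (mod 7).
    The inverse of 4 mod 7 is 2 (since 4·2 = 8 = 1·7 + 1), so t ≡ 2·6 = 12 ≡ 5 (mod 7).
    Then x = 2 + 4·5 = 22, valid modulo lcm(4, 7) = 28: x ≡ 22 (mod 28).
  Combine with x ≡ 4 (mod 5): since gcd(28, 5) = 1, we get a unique residue mod 140.
    Write x = 22 + 28·t and substitute into x ≡ 4 (mod 5): 28·t ≡ 4 − 22 = -18 (mod 5).
    Reduce coefficients mod 5: 3·t ≡ 2 (mod 5).
    The inverse of 3 mod 5 is 2 (since 3·2 = 6 = 1·5 + 1), so t ≡ 2·2 = 4 ≡ 4 (mod 5).
    Then x = 22 + 28·4 = 134, valid modulo lcm(28, 5) = 140: x ≡ 134 (mod 140).
Verify: 134 mod 4 = 2 ✓, 134 mod 7 = 1 ✓, 134 mod 5 = 4 ✓.

x ≡ 134 (mod 140).


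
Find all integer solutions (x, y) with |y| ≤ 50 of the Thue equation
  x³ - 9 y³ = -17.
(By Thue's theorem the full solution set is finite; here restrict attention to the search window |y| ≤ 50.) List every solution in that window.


The equation is x³ - 9y³ = -17. For fixed y, x³ = 9·y³ − 17, so a solution requires the RHS to be a perfect cube.
Strategy: iterate y from -50 to 50, compute RHS = 9·y³ − 17, and check whether it is a (positive or negative) perfect cube.
Check small values of y:
  y = 0: RHS = -17 is not a perfect cube.
  y = 1: RHS = -8 = (-2)³ ⇒ x = -2 works.
  y = -1: RHS = -26 is not a perfect cube.
  y = 2: RHS = 55 is not a perfect cube.
  y = -2: RHS = -89 is not a perfect cube.
  y = 3: RHS = 226 is not a perfect cube.
  y = -3: RHS = -260 is not a perfect cube.
Continuing, at y = 25: RHS = 140608 = (52)³ ⇒ x = 52 works.
Searching the remaining y in |y| ≤ 50 finds no further solutions.
Collected solutions: (-2, 1), (52, 25).

Solutions (with |y| ≤ 50): (-2, 1), (52, 25).


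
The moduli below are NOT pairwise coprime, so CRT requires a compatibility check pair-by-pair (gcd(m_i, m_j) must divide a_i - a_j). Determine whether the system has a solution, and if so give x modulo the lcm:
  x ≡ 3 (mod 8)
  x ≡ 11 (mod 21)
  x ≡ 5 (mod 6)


Moduli 8, 21, 6 are not pairwise coprime, so CRT works modulo lcm(m_i) when all pairwise compatibility conditions hold.
Pairwise compatibility: gcd(m_i, m_j) must divide a_i - a_j for every pair.
Merge one congruence at a time:
  Start: x ≡ 3 (mod 8).
  Combine with x ≡ 11 (mod 21): gcd(8, 21) = 1; 11 - 3 = 8, which IS divisible by 1, so compatible.
    Write x = 3 + 8·t and substitute into x ≡ 11 (mod 21): 8·t ≡ 11 − 3 = 8 (mod 21).
    The inverse of 8 mod 21 is 8 (since 8·8 = 64 = 3·21 + 1), so t ≡ 8·8 = 64 ≡ 1 (mod 21).
    Then x = 3 + 8·1 = 11, valid modulo lcm(8, 21) = 168: x ≡ 11 (mod 168).
  Combine with x ≡ 5 (mod 6): gcd(168, 6) = 6; 5 - 11 = -6, which IS divisible by 6, so compatible.
    Write x = 11 + 168·t and substitute into x ≡ 5 (mod 6): 168·t ≡ 5 − 11 = -6 (mod 6).
    Divide the congruence (and modulus) by g = 6: 28·t ≡ -1 (mod 1).
    Modulo 1 every t works; take t = 0.
    Then x = 11 + 168·0 = 11, valid modulo lcm(168, 6) = 168: x ≡ 11 (mod 168).
Verify: 11 mod 8 = 3, 11 mod 21 = 11, 11 mod 6 = 5.

x ≡ 11 (mod 168).


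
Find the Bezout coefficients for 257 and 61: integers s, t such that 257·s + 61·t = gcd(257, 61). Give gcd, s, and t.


Euclidean algorithm on (257, 61) — divide until remainder is 0:
  257 = 4 · 61 + 13
  61 = 4 · 13 + 9
  13 = 1 · 9 + 4
  9 = 2 · 4 + 1
  4 = 4 · 1 + 0
gcd(257, 61) = 1.
Track Bezout coefficients alongside the remainders: start with r₀ = 257 = a·1 + b·0 (s = 1, t = 0) and r₁ = 61 = a·0 + b·1 (s = 0, t = 1); each new remainder r_{k+1} = r_{k-1} − q_k·r_k inherits s_{k+1} = s_{k-1} − q_k·s_k, t_{k+1} = t_{k-1} − q_k·t_k, so r_k = a·s_k + b·t_k at every step:
  q = 4: r = 13, s = 1 − 4·0 = 1, t = 0 − 4·1 = -4  (check: 257·1 + 61·(-4) = 13)
  q = 4: r = 9, s = 0 − 4·1 = -4, t = 1 − 4·(-4) = 17  (check: 257·(-4) + 61·17 = 9)
  q = 1: r = 4, s = 1 − 1·(-4) = 5, t = -4 − 1·17 = -21  (check: 257·5 + 61·(-21) = 4)
  q = 2: r = 1, s = -4 − 2·5 = -14, t = 17 − 2·(-21) = 59  (check: 257·(-14) + 61·59 = 1)
The row with r = 1 (the gcd) gives the Bezout coefficients s = -14, t = 59.
Result: 257 · (-14) + 61 · (59) = 1.

gcd(257, 61) = 1; s = -14, t = 59 (check: 257·(-14) + 61·59 = 1).


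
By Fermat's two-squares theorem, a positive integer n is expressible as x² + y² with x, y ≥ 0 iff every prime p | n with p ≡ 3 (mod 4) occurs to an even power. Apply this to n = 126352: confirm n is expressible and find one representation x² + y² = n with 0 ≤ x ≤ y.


Step 1: Factor n = 126352 = 2^4 · 53 · 149.
Step 2: Check the mod-4 condition on each prime factor: 2 = 2 (special); 53 ≡ 1 (mod 4), exponent 1; 149 ≡ 1 (mod 4), exponent 1.
All primes ≡ 3 (mod 4) appear to even exponent (or don't appear), so by the two-squares theorem n IS expressible as a sum of two squares.
Step 3: Build a representation. Group n = k² · m with k = 4 and m = 53 · 149 = 7897 (a product of primes ≡ 1 (mod 4)); a representation of m scales to one of n via (k·x)² + (k·y)² = k²(x² + y²). Each prime p ≡ 1 (mod 4) is itself a sum of two squares; find a² by testing p − a² for a perfect square:
  53: 53 − 1² = 52, 53 − 2² = 49 = 7² ⇒ 53 = 2² + 7².
  149: 149 − 1² = 148, 149 − 2² = 145, 149 − 3² = 140, 149 − 4² = 133, 149 − 5² = 124, 149 − 6² = 113, 149 − 7² = 100 = 10² ⇒ 149 = 7² + 10².
  Combine using the Brahmagupta–Fibonacci identity (a² + b²)(c² + d²) = (ac − bd)² + (ad + bc)² = (ac + bd)² + (ad − bc)²:
  53 · 149 = 7897: from (2² + 7²)(7² + 10²), take (2·7 − 7·10, 2·10 + 7·7) = (14 − 70, 20 + 49) = (-56, 69); dropping signs (only squares matter) gives (56, 69); check 56² + 69² = 3136 + 4761 = 7897 ✓.
  Scale by k = 4: (4·56, 4·69) = (224, 276).
Step 4: Order so x ≤ y and verify: 224² + 276² = 50176 + 76176 = 126352 = n. ✓

n = 126352 = 224² + 276² (one valid representation with x ≤ y).


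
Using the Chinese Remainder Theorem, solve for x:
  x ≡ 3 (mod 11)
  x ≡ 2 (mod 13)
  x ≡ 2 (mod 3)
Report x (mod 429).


Moduli 11, 13, 3 are pairwise coprime; by CRT there is a unique solution modulo M = 11 · 13 · 3 = 429.
Solve pairwise, accumulating the modulus:
  Start with x ≡ 3 (mod 11).
  Combine with x ≡ 2 (mod 13): since gcd(11, 13) = 1, we get a unique residue mod 143.
    Write x = 3 + 11·t and substitute into x ≡ 2 (mod 13): 11·t ≡ 2 − 3 = -1 (mod 13).
    Reduce coefficients mod 13: 11·t ≡ 12 (mod 13).
    The inverse of 11 mod 13 is 6 (since 11·6 = 66 = 5·13 + 1), so t ≡ 6·12 = 72 ≡ 7 (mod 13).
    Then x = 3 + 11·7 = 80, valid modulo lcm(11, 13) = 143: x ≡ 80 (mod 143).
  Combine with x ≡ 2 (mod 3): since gcd(143, 3) = 1, we get a unique residue mod 429.
    Write x = 80 + 143·t and substitute into x ≡ 2 (mod 3): 143·t ≡ 2 − 80 = -78 (mod 3).
    Reduce coefficients mod 3: 2·t ≡ 0 (mod 3).
    The inverse of 2 mod 3 is 2 (since 2·2 = 4 = 1·3 + 1), so t ≡ 2·0 = 0 ≡ 0 (mod 3).
    Then x = 80 + 143·0 = 80, valid modulo lcm(143, 3) = 429: x ≡ 80 (mod 429).
Verify: 80 mod 11 = 3 ✓, 80 mod 13 = 2 ✓, 80 mod 3 = 2 ✓.

x ≡ 80 (mod 429).


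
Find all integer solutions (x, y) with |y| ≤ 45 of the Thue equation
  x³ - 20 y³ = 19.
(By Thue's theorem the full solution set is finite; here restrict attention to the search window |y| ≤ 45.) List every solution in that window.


The equation is x³ - 20y³ = 19. For fixed y, x³ = 20·y³ + 19, so a solution requires the RHS to be a perfect cube.
Strategy: iterate y from -45 to 45, compute RHS = 20·y³ + 19, and check whether it is a (positive or negative) perfect cube.
Check small values of y:
  y = 0: RHS = 19 is not a perfect cube.
  y = 1: RHS = 39 is not a perfect cube.
  y = -1: RHS = -1 = (-1)³ ⇒ x = -1 works.
  y = 2: RHS = 179 is not a perfect cube.
  y = -2: RHS = -141 is not a perfect cube.
  y = 3: RHS = 559 is not a perfect cube.
  y = -3: RHS = -521 is not a perfect cube.
Continuing the search up to |y| = 45 finds no further solutions beyond those listed.
Collected solutions: (-1, -1).

Solutions (with |y| ≤ 45): (-1, -1).


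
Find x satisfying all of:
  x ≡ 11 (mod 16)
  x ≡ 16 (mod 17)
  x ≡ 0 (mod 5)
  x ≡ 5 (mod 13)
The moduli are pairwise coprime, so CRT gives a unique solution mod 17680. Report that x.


Product of moduli M = 16 · 17 · 5 · 13 = 17680.
Merge one congruence at a time:
  Start: x ≡ 11 (mod 16).
  Combine with x ≡ 16 (mod 17); new modulus lcm = 272.
    Write x = 11 + 16·t and substitute into x ≡ 16 (mod 17): 16·t ≡ 16 − 11 = 5 (mod 17).
    The inverse of 16 mod 17 is 16 (since 16·16 = 256 = 15·17 + 1), so t ≡ 16·5 = 80 ≡ 12 (mod 17).
    Then x = 11 + 16·12 = 203, valid modulo lcm(16, 17) = 272: x ≡ 203 (mod 272).
  Combine with x ≡ 0 (mod 5); new modulus lcm = 1360.
    Write x = 203 + 272·t and substitute into x ≡ 0 (mod 5): 272·t ≡ 0 − 203 = -203 (mod 5).
    Reduce coefficients mod 5: 2·t ≡ 2 (mod 5).
    The inverse of 2 mod 5 is 3 (since 2·3 = 6 = 1·5 + 1), so t ≡ 3·2 = 6 ≡ 1 (mod 5).
    Then x = 203 + 272·1 = 475, valid modulo lcm(272, 5) = 1360: x ≡ 475 (mod 1360).
  Combine with x ≡ 5 (mod 13); new modulus lcm = 17680.
    Write x = 475 + 1360·t and substitute into x ≡ 5 (mod 13): 1360·t ≡ 5 − 475 = -470 (mod 13).
    Reduce coefficients mod 13: 8·t ≡ 11 (mod 13).
    The inverse of 8 mod 13 is 5 (since 8·5 = 40 = 3·13 + 1), so t ≡ 5·11 = 55 ≡ 3 (mod 13).
    Then x = 475 + 1360·3 = 4555, valid modulo lcm(1360, 13) = 17680: x ≡ 4555 (mod 17680).
Verify against each original: 4555 mod 16 = 11, 4555 mod 17 = 16, 4555 mod 5 = 0, 4555 mod 13 = 5.

x ≡ 4555 (mod 17680).


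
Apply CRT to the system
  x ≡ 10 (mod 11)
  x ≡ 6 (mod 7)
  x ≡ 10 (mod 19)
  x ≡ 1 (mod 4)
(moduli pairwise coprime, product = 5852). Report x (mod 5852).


Product of moduli M = 11 · 7 · 19 · 4 = 5852.
Merge one congruence at a time:
  Start: x ≡ 10 (mod 11).
  Combine with x ≡ 6 (mod 7); new modulus lcm = 77.
    Write x = 10 + 11·t and substitute into x ≡ 6 (mod 7): 11·t ≡ 6 − 10 = -4 (mod 7).
    Reduce coefficients mod 7: 4·t ≡ 3 (mod 7).
    The inverse of 4 mod 7 is 2 (since 4·2 = 8 = 1·7 + 1), so t ≡ 2·3 = 6 ≡ 6 (mod 7).
    Then x = 10 + 11·6 = 76, valid modulo lcm(11, 7) = 77: x ≡ 76 (mod 77).
  Combine with x ≡ 10 (mod 19); new modulus lcm = 1463.
    Write x = 76 + 77·t and substitute into x ≡ 10 (mod 19): 77·t ≡ 10 − 76 = -66 (mod 19).
    Reduce coefficients mod 19: 1·t ≡ 10 (mod 19).
    So t ≡ 10 (mod 19).
    Then x = 76 + 77·10 = 846, valid modulo lcm(77, 19) = 1463: x ≡ 846 (mod 1463).
  Combine with x ≡ 1 (mod 4); new modulus lcm = 5852.
    Write x = 846 + 1463·t and substitute into x ≡ 1 (mod 4): 1463·t ≡ 1 − 846 = -845 (mod 4).
    Reduce coefficients mod 4: 3·t ≡ 3 (mod 4).
    The inverse of 3 mod 4 is 3 (since 3·3 = 9 = 2·4 + 1), so t ≡ 3·3 = 9 ≡ 1 (mod 4).
    Then x = 846 + 1463·1 = 2309, valid modulo lcm(1463, 4) = 5852: x ≡ 2309 (mod 5852).
Verify against each original: 2309 mod 11 = 10, 2309 mod 7 = 6, 2309 mod 19 = 10, 2309 mod 4 = 1.

x ≡ 2309 (mod 5852).


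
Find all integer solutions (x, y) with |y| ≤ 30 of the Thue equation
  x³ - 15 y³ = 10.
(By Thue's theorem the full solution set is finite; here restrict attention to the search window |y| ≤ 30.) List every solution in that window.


The equation is x³ - 15y³ = 10. For fixed y, x³ = 15·y³ + 10, so a solution requires the RHS to be a perfect cube.
Strategy: iterate y from -30 to 30, compute RHS = 15·y³ + 10, and check whether it is a (positive or negative) perfect cube.
Check small values of y:
  y = 0: RHS = 10 is not a perfect cube.
  y = 1: RHS = 25 is not a perfect cube.
  y = -1: RHS = -5 is not a perfect cube.
  y = 2: RHS = 130 is not a perfect cube.
  y = -2: RHS = -110 is not a perfect cube.
  y = 3: RHS = 415 is not a perfect cube.
  y = -3: RHS = -395 is not a perfect cube.
Continuing the search up to |y| = 30 finds no solutions either.
No (x, y) in the scanned range satisfies the equation.

No integer solutions with |y| ≤ 30.


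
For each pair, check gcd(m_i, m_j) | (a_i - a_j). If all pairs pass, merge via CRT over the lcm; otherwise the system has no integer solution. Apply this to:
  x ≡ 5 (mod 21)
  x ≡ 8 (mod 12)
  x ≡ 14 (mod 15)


Moduli 21, 12, 15 are not pairwise coprime, so CRT works modulo lcm(m_i) when all pairwise compatibility conditions hold.
Pairwise compatibility: gcd(m_i, m_j) must divide a_i - a_j for every pair.
Merge one congruence at a time:
  Start: x ≡ 5 (mod 21).
  Combine with x ≡ 8 (mod 12): gcd(21, 12) = 3; 8 - 5 = 3, which IS divisible by 3, so compatible.
    Write x = 5 + 21·t and substitute into x ≡ 8 (mod 12): 21·t ≡ 8 − 5 = 3 (mod 12).
    Divide the congruence (and modulus) by g = 3: 7·t ≡ 1 (mod 4).
    Reduce coefficients mod 4: 3·t ≡ 1 (mod 4).
    The inverse of 3 mod 4 is 3 (since 3·3 = 9 = 2·4 + 1), so t ≡ 3·1 = 3 ≡ 3 (mod 4).
    Then x = 5 + 21·3 = 68, valid modulo lcm(21, 12) = 84: x ≡ 68 (mod 84).
  Combine with x ≡ 14 (mod 15): gcd(84, 15) = 3; 14 - 68 = -54, which IS divisible by 3, so compatible.
    Write x = 68 + 84·t and substitute into x ≡ 14 (mod 15): 84·t ≡ 14 − 68 = -54 (mod 15).
    Divide the congruence (and modulus) by g = 3: 28·t ≡ -18 (mod 5).
    Reduce coefficients mod 5: 3·t ≡ 2 (mod 5).
    The inverse of 3 mod 5 is 2 (since 3·2 = 6 = 1·5 + 1), so t ≡ 2·2 = 4 ≡ 4 (mod 5).
    Then x = 68 + 84·4 = 404, valid modulo lcm(84, 15) = 420: x ≡ 404 (mod 420).
Verify: 404 mod 21 = 5, 404 mod 12 = 8, 404 mod 15 = 14.

x ≡ 404 (mod 420).


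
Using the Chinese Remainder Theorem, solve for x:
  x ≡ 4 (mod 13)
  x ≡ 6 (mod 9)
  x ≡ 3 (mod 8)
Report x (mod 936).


Moduli 13, 9, 8 are pairwise coprime; by CRT there is a unique solution modulo M = 13 · 9 · 8 = 936.
Solve pairwise, accumulating the modulus:
  Start with x ≡ 4 (mod 13).
  Combine with x ≡ 6 (mod 9): since gcd(13, 9) = 1, we get a unique residue mod 117.
    Write x = 4 + 13·t and substitute into x ≡ 6 (mod 9): 13·t ≡ 6 − 4 = 2 (mod 9).
    Reduce coefficients mod 9: 4·t ≡ 2 (mod 9).
    The inverse of 4 mod 9 is 7 (since 4·7 = 28 = 3·9 + 1), so t ≡ 7·2 = 14 ≡ 5 (mod 9).
    Then x = 4 + 13·5 = 69, valid modulo lcm(13, 9) = 117: x ≡ 69 (mod 117).
  Combine with x ≡ 3 (mod 8): since gcd(117, 8) = 1, we get a unique residue mod 936.
    Write x = 69 + 117·t and substitute into x ≡ 3 (mod 8): 117·t ≡ 3 − 69 = -66 (mod 8).
    Reduce coefficients mod 8: 5·t ≡ 6 (mod 8).
    The inverse of 5 mod 8 is 5 (since 5·5 = 25 = 3·8 + 1), so t ≡ 5·6 = 30 ≡ 6 (mod 8).
    Then x = 69 + 117·6 = 771, valid modulo lcm(117, 8) = 936: x ≡ 771 (mod 936).
Verify: 771 mod 13 = 4 ✓, 771 mod 9 = 6 ✓, 771 mod 8 = 3 ✓.

x ≡ 771 (mod 936).


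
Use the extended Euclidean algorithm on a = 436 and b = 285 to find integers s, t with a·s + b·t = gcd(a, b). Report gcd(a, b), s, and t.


Euclidean algorithm on (436, 285) — divide until remainder is 0:
  436 = 1 · 285 + 151
  285 = 1 · 151 + 134
  151 = 1 · 134 + 17
  134 = 7 · 17 + 15
  17 = 1 · 15 + 2
  15 = 7 · 2 + 1
  2 = 2 · 1 + 0
gcd(436, 285) = 1.
Track Bezout coefficients alongside the remainders: start with r₀ = 436 = a·1 + b·0 (s = 1, t = 0) and r₁ = 285 = a·0 + b·1 (s = 0, t = 1); each new remainder r_{k+1} = r_{k-1} − q_k·r_k inherits s_{k+1} = s_{k-1} − q_k·s_k, t_{k+1} = t_{k-1} − q_k·t_k, so r_k = a·s_k + b·t_k at every step:
  q = 1: r = 151, s = 1 − 1·0 = 1, t = 0 − 1·1 = -1  (check: 436·1 + 285·(-1) = 151)
  q = 1: r = 134, s = 0 − 1·1 = -1, t = 1 − 1·(-1) = 2  (check: 436·(-1) + 285·2 = 134)
  q = 1: r = 17, s = 1 − 1·(-1) = 2, t = -1 − 1·2 = -3  (check: 436·2 + 285·(-3) = 17)
  q = 7: r = 15, s = -1 − 7·2 = -15, t = 2 − 7·(-3) = 23  (check: 436·(-15) + 285·23 = 15)
  q = 1: r = 2, s = 2 − 1·(-15) = 17, t = -3 − 1·23 = -26  (check: 436·17 + 285·(-26) = 2)
  q = 7: r = 1, s = -15 − 7·17 = -134, t = 23 − 7·(-26) = 205  (check: 436·(-134) + 285·205 = 1)
The row with r = 1 (the gcd) gives the Bezout coefficients s = -134, t = 205.
Result: 436 · (-134) + 285 · (205) = 1.

gcd(436, 285) = 1; s = -134, t = 205 (check: 436·(-134) + 285·205 = 1).


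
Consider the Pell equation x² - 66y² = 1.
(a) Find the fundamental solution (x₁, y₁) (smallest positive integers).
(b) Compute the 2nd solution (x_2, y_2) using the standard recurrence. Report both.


Step 1: Find the fundamental solution (x₁, y₁) of x² - 66y² = 1.
  Expand √66 as a continued fraction. a₀ = ⌊√66⌋ = 8; iterate m_{k+1} = d_k·a_k − m_k, d_{k+1} = (66 − m_{k+1}²)/d_k, a_{k+1} = ⌊(a₀ + m_{k+1})/d_{k+1}⌋ (starting m₀ = 0, d₀ = 1), with convergents p_k = a_k·p_{k-1} + p_{k-2}, q_k = a_k·q_{k-1} + q_{k-2} (p₋₁ = 1, q₋₁ = 0):
  k = 0: a₀ = 8; p₀/q₀ = 8/1; p₀² − 66·q₀² = 64 − 66 = -2.
  k = 1: m = 8, d = 2, a = ⌊(8 + 8)/2⌋ = 8; p/q = (8·8 + 1)/(8·1 + 0) = 65/8; p² − 66·q² = 4225 − 4224 = 1.
  The first convergent with p² − 66·q² = 1 gives the fundamental solution (x₁, y₁) = (65, 8).
Step 2: Apply the recurrence (x_{n+1}, y_{n+1}) = (x₁x_n + 66y₁y_n, x₁y_n + y₁x_n) repeatedly.
  From (x_1, y_1) = (65, 8): x_2 = 65·65 + 66·8·8 = 8449; y_2 = 65·8 + 8·65 = 1040.
Step 3: Verify x_2² - 66·y_2² = 71385601 - 71385600 = 1 (should be 1). ✓

(x_1, y_1) = (65, 8); (x_2, y_2) = (8449, 1040).


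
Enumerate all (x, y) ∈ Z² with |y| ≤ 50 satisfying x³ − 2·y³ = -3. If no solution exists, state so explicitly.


The equation is x³ - 2y³ = -3. For fixed y, x³ = 2·y³ − 3, so a solution requires the RHS to be a perfect cube.
Strategy: iterate y from -50 to 50, compute RHS = 2·y³ − 3, and check whether it is a (positive or negative) perfect cube.
Check small values of y:
  y = 0: RHS = -3 is not a perfect cube.
  y = 1: RHS = -1 = (-1)³ ⇒ x = -1 works.
  y = -1: RHS = -5 is not a perfect cube.
  y = 2: RHS = 13 is not a perfect cube.
  y = -2: RHS = -19 is not a perfect cube.
  y = 3: RHS = 51 is not a perfect cube.
  y = -3: RHS = -57 is not a perfect cube.
Continuing, at y = 4: RHS = 125 = (5)³ ⇒ x = 5 works.
Searching the remaining y in |y| ≤ 50 finds no further solutions.
Collected solutions: (-1, 1), (5, 4).

Solutions (with |y| ≤ 50): (-1, 1), (5, 4).


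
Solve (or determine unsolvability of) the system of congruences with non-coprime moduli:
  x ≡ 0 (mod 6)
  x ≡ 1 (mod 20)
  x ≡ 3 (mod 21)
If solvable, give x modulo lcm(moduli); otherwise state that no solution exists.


Moduli 6, 20, 21 are not pairwise coprime, so CRT works modulo lcm(m_i) when all pairwise compatibility conditions hold.
Pairwise compatibility: gcd(m_i, m_j) must divide a_i - a_j for every pair.
Merge one congruence at a time:
  Start: x ≡ 0 (mod 6).
  Combine with x ≡ 1 (mod 20): gcd(6, 20) = 2, and 1 - 0 = 1 is NOT divisible by 2.
    ⇒ system is inconsistent (no integer solution).

No solution (the system is inconsistent).


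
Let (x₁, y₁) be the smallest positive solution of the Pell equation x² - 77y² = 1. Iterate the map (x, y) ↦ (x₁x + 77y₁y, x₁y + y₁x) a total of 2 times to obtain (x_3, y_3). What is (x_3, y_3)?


Step 1: Find the fundamental solution (x₁, y₁) of x² - 77y² = 1.
  Expand √77 as a continued fraction. a₀ = ⌊√77⌋ = 8; iterate m_{k+1} = d_k·a_k − m_k, d_{k+1} = (77 − m_{k+1}²)/d_k, a_{k+1} = ⌊(a₀ + m_{k+1})/d_{k+1}⌋ (starting m₀ = 0, d₀ = 1), with convergents p_k = a_k·p_{k-1} + p_{k-2}, q_k = a_k·q_{k-1} + q_{k-2} (p₋₁ = 1, q₋₁ = 0):
  k = 0: a₀ = 8; p₀/q₀ = 8/1; p₀² − 77·q₀² = 64 − 77 = -13.
  k = 1: m = 8, d = 13, a = ⌊(8 + 8)/13⌋ = 1; p/q = (1·8 + 1)/(1·1 + 0) = 9/1; p² − 77·q² = 81 − 77 = 4.
  k = 2: m = 5, d = 4, a = ⌊(8 + 5)/4⌋ = 3; p/q = (3·9 + 8)/(3·1 + 1) = 35/4; p² − 77·q² = 1225 − 1232 = -7.
  k = 3: m = 7, d = 7, a = ⌊(8 + 7)/7⌋ = 2; p/q = (2·35 + 9)/(2·4 + 1) = 79/9; p² − 77·q² = 6241 − 6237 = 4.
  k = 4: m = 7, d = 4, a = ⌊(8 + 7)/4⌋ = 3; p/q = (3·79 + 35)/(3·9 + 4) = 272/31; p² − 77·q² = 73984 − 73997 = -13.
  k = 5: m = 5, d = 13, a = ⌊(8 + 5)/13⌋ = 1; p/q = (1·272 + 79)/(1·31 + 9) = 351/40; p² − 77·q² = 123201 − 123200 = 1.
  The first convergent with p² − 77·q² = 1 gives the fundamental solution (x₁, y₁) = (351, 40).
Step 2: Apply the recurrence (x_{n+1}, y_{n+1}) = (x₁x_n + 77y₁y_n, x₁y_n + y₁x_n) repeatedly.
  From (x_1, y_1) = (351, 40): x_2 = 351·351 + 77·40·40 = 246401; y_2 = 351·40 + 40·351 = 28080.
  From (x_2, y_2) = (246401, 28080): x_3 = 351·246401 + 77·40·28080 = 172973151; y_3 = 351·28080 + 40·246401 = 19712120.
Step 3: Verify x_3² - 77·y_3² = 29919710966868801 - 29919710966868800 = 1 (should be 1). ✓

(x_1, y_1) = (351, 40); (x_3, y_3) = (172973151, 19712120).


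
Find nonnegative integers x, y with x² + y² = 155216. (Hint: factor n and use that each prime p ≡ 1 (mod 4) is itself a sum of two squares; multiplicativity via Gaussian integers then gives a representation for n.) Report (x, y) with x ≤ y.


Step 1: Factor n = 155216 = 2^4 · 89 · 109.
Step 2: Check the mod-4 condition on each prime factor: 2 = 2 (special); 89 ≡ 1 (mod 4), exponent 1; 109 ≡ 1 (mod 4), exponent 1.
All primes ≡ 3 (mod 4) appear to even exponent (or don't appear), so by the two-squares theorem n IS expressible as a sum of two squares.
Step 3: Build a representation. Group n = k² · m with k = 4 and m = 89 · 109 = 9701 (a product of primes ≡ 1 (mod 4)); a representation of m scales to one of n via (k·x)² + (k·y)² = k²(x² + y²). Each prime p ≡ 1 (mod 4) is itself a sum of two squares; find a² by testing p − a² for a perfect square:
  89: 89 − 1² = 88, 89 − 2² = 85, 89 − 3² = 80, 89 − 4² = 73, 89 − 5² = 64 = 8² ⇒ 89 = 5² + 8².
  109: 109 − 1² = 108, 109 − 2² = 105, 109 − 3² = 100 = 10² ⇒ 109 = 3² + 10².
  Combine using the Brahmagupta–Fibonacci identity (a² + b²)(c² + d²) = (ac − bd)² + (ad + bc)² = (ac + bd)² + (ad − bc)²:
  89 · 109 = 9701: from (5² + 8²)(3² + 10²), take (5·3 − 8·10, 5·10 + 8·3) = (15 − 80, 50 + 24) = (-65, 74); dropping signs (only squares matter) gives (65, 74); check 65² + 74² = 4225 + 5476 = 9701 ✓.
  Scale by k = 4: (4·65, 4·74) = (260, 296).
Step 4: Order so x ≤ y and verify: 260² + 296² = 67600 + 87616 = 155216 = n. ✓

n = 155216 = 260² + 296² (one valid representation with x ≤ y).


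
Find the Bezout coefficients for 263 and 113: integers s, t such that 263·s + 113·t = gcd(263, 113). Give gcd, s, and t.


Euclidean algorithm on (263, 113) — divide until remainder is 0:
  263 = 2 · 113 + 37
  113 = 3 · 37 + 2
  37 = 18 · 2 + 1
  2 = 2 · 1 + 0
gcd(263, 113) = 1.
Track Bezout coefficients alongside the remainders: start with r₀ = 263 = a·1 + b·0 (s = 1, t = 0) and r₁ = 113 = a·0 + b·1 (s = 0, t = 1); each new remainder r_{k+1} = r_{k-1} − q_k·r_k inherits s_{k+1} = s_{k-1} − q_k·s_k, t_{k+1} = t_{k-1} − q_k·t_k, so r_k = a·s_k + b·t_k at every step:
  q = 2: r = 37, s = 1 − 2·0 = 1, t = 0 − 2·1 = -2  (check: 263·1 + 113·(-2) = 37)
  q = 3: r = 2, s = 0 − 3·1 = -3, t = 1 − 3·(-2) = 7  (check: 263·(-3) + 113·7 = 2)
  q = 18: r = 1, s = 1 − 18·(-3) = 55, t = -2 − 18·7 = -128  (check: 263·55 + 113·(-128) = 1)
The row with r = 1 (the gcd) gives the Bezout coefficients s = 55, t = -128.
Result: 263 · (55) + 113 · (-128) = 1.

gcd(263, 113) = 1; s = 55, t = -128 (check: 263·55 + 113·(-128) = 1).


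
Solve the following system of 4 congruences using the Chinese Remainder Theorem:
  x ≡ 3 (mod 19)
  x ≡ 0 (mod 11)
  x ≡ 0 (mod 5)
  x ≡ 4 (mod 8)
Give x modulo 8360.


Product of moduli M = 19 · 11 · 5 · 8 = 8360.
Merge one congruence at a time:
  Start: x ≡ 3 (mod 19).
  Combine with x ≡ 0 (mod 11); new modulus lcm = 209.
    Write x = 3 + 19·t and substitute into x ≡ 0 (mod 11): 19·t ≡ 0 − 3 = -3 (mod 11).
    Reduce coefficients mod 11: 8·t ≡ 8 (mod 11).
    The inverse of 8 mod 11 is 7 (since 8·7 = 56 = 5·11 + 1), so t ≡ 7·8 = 56 ≡ 1 (mod 11).
    Then x = 3 + 19·1 = 22, valid modulo lcm(19, 11) = 209: x ≡ 22 (mod 209).
  Combine with x ≡ 0 (mod 5); new modulus lcm = 1045.
    Write x = 22 + 209·t and substitute into x ≡ 0 (mod 5): 209·t ≡ 0 − 22 = -22 (mod 5).
    Reduce coefficients mod 5: 4·t ≡ 3 (mod 5).
    The inverse of 4 mod 5 is 4 (since 4·4 = 16 = 3·5 + 1), so t ≡ 4·3 = 12 ≡ 2 (mod 5).
    Then x = 22 + 209·2 = 440, valid modulo lcm(209, 5) = 1045: x ≡ 440 (mod 1045).
  Combine with x ≡ 4 (mod 8); new modulus lcm = 8360.
    Write x = 440 + 1045·t and substitute into x ≡ 4 (mod 8): 1045·t ≡ 4 − 440 = -436 (mod 8).
    Reduce coefficients mod 8: 5·t ≡ 4 (mod 8).
    The inverse of 5 mod 8 is 5 (since 5·5 = 25 = 3·8 + 1), so t ≡ 5·4 = 20 ≡ 4 (mod 8).
    Then x = 440 + 1045·4 = 4620, valid modulo lcm(1045, 8) = 8360: x ≡ 4620 (mod 8360).
Verify against each original: 4620 mod 19 = 3, 4620 mod 11 = 0, 4620 mod 5 = 0, 4620 mod 8 = 4.

x ≡ 4620 (mod 8360).


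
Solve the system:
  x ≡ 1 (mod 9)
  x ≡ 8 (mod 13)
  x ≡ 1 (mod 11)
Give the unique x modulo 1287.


Moduli 9, 13, 11 are pairwise coprime; by CRT there is a unique solution modulo M = 9 · 13 · 11 = 1287.
Solve pairwise, accumulating the modulus:
  Start with x ≡ 1 (mod 9).
  Combine with x ≡ 8 (mod 13): since gcd(9, 13) = 1, we get a unique residue mod 117.
    Write x = 1 + 9·t and substitute into x ≡ 8 (mod 13): 9·t ≡ 8 − 1 = 7 (mod 13).
    The inverse of 9 mod 13 is 3 (since 9·3 = 27 = 2·13 + 1), so t ≡ 3·7 = 21 ≡ 8 (mod 13).
    Then x = 1 + 9·8 = 73, valid modulo lcm(9, 13) = 117: x ≡ 73 (mod 117).
  Combine with x ≡ 1 (mod 11): since gcd(117, 11) = 1, we get a unique residue mod 1287.
    Write x = 73 + 117·t and substitute into x ≡ 1 (mod 11): 117·t ≡ 1 − 73 = -72 (mod 11).
    Reduce coefficients mod 11: 7·t ≡ 5 (mod 11).
    The inverse of 7 mod 11 is 8 (since 7·8 = 56 = 5·11 + 1), so t ≡ 8·5 = 40 ≡ 7 (mod 11).
    Then x = 73 + 117·7 = 892, valid modulo lcm(117, 11) = 1287: x ≡ 892 (mod 1287).
Verify: 892 mod 9 = 1 ✓, 892 mod 13 = 8 ✓, 892 mod 11 = 1 ✓.

x ≡ 892 (mod 1287).


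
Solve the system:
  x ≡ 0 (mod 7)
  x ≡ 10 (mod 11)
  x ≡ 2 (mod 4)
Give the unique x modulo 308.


Moduli 7, 11, 4 are pairwise coprime; by CRT there is a unique solution modulo M = 7 · 11 · 4 = 308.
Solve pairwise, accumulating the modulus:
  Start with x ≡ 0 (mod 7).
  Combine with x ≡ 10 (mod 11): since gcd(7, 11) = 1, we get a unique residue mod 77.
    Write x = 0 + 7·t and substitute into x ≡ 10 (mod 11): 7·t ≡ 10 − 0 = 10 (mod 11).
    The inverse of 7 mod 11 is 8 (since 7·8 = 56 = 5·11 + 1), so t ≡ 8·10 = 80 ≡ 3 (mod 11).
    Then x = 0 + 7·3 = 21, valid modulo lcm(7, 11) = 77: x ≡ 21 (mod 77).
  Combine with x ≡ 2 (mod 4): since gcd(77, 4) = 1, we get a unique residue mod 308.
    Write x = 21 + 77·t and substitute into x ≡ 2 (mod 4): 77·t ≡ 2 − 21 = -19 (mod 4).
    Reduce coefficients mod 4: 1·t ≡ 1 (mod 4).
    So t ≡ 1 (mod 4).
    Then x = 21 + 77·1 = 98, valid modulo lcm(77, 4) = 308: x ≡ 98 (mod 308).
Verify: 98 mod 7 = 0 ✓, 98 mod 11 = 10 ✓, 98 mod 4 = 2 ✓.

x ≡ 98 (mod 308).


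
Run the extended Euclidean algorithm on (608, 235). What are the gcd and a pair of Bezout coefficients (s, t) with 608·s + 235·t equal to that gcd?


Euclidean algorithm on (608, 235) — divide until remainder is 0:
  608 = 2 · 235 + 138
  235 = 1 · 138 + 97
  138 = 1 · 97 + 41
  97 = 2 · 41 + 15
  41 = 2 · 15 + 11
  15 = 1 · 11 + 4
  11 = 2 · 4 + 3
  4 = 1 · 3 + 1
  3 = 3 · 1 + 0
gcd(608, 235) = 1.
Track Bezout coefficients alongside the remainders: start with r₀ = 608 = a·1 + b·0 (s = 1, t = 0) and r₁ = 235 = a·0 + b·1 (s = 0, t = 1); each new remainder r_{k+1} = r_{k-1} − q_k·r_k inherits s_{k+1} = s_{k-1} − q_k·s_k, t_{k+1} = t_{k-1} − q_k·t_k, so r_k = a·s_k + b·t_k at every step:
  q = 2: r = 138, s = 1 − 2·0 = 1, t = 0 − 2·1 = -2  (check: 608·1 + 235·(-2) = 138)
  q = 1: r = 97, s = 0 − 1·1 = -1, t = 1 − 1·(-2) = 3  (check: 608·(-1) + 235·3 = 97)
  q = 1: r = 41, s = 1 − 1·(-1) = 2, t = -2 − 1·3 = -5  (check: 608·2 + 235·(-5) = 41)
  q = 2: r = 15, s = -1 − 2·2 = -5, t = 3 − 2·(-5) = 13  (check: 608·(-5) + 235·13 = 15)
  q = 2: r = 11, s = 2 − 2·(-5) = 12, t = -5 − 2·13 = -31  (check: 608·12 + 235·(-31) = 11)
  q = 1: r = 4, s = -5 − 1·12 = -17, t = 13 − 1·(-31) = 44  (check: 608·(-17) + 235·44 = 4)
  q = 2: r = 3, s = 12 − 2·(-17) = 46, t = -31 − 2·44 = -119  (check: 608·46 + 235·(-119) = 3)
  q = 1: r = 1, s = -17 − 1·46 = -63, t = 44 − 1·(-119) = 163  (check: 608·(-63) + 235·163 = 1)
The row with r = 1 (the gcd) gives the Bezout coefficients s = -63, t = 163.
Result: 608 · (-63) + 235 · (163) = 1.

gcd(608, 235) = 1; s = -63, t = 163 (check: 608·(-63) + 235·163 = 1).


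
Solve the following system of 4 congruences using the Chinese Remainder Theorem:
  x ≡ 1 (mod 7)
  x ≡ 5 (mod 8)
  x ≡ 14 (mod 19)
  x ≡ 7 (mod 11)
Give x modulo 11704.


Product of moduli M = 7 · 8 · 19 · 11 = 11704.
Merge one congruence at a time:
  Start: x ≡ 1 (mod 7).
  Combine with x ≡ 5 (mod 8); new modulus lcm = 56.
    Write x = 1 + 7·t and substitute into x ≡ 5 (mod 8): 7·t ≡ 5 − 1 = 4 (mod 8).
    The inverse of 7 mod 8 is 7 (since 7·7 = 49 = 6·8 + 1), so t ≡ 7·4 = 28 ≡ 4 (mod 8).
    Then x = 1 + 7·4 = 29, valid modulo lcm(7, 8) = 56: x ≡ 29 (mod 56).
  Combine with x ≡ 14 (mod 19); new modulus lcm = 1064.
    Write x = 29 + 56·t and substitute into x ≡ 14 (mod 19): 56·t ≡ 14 − 29 = -15 (mod 19).
    Reduce coefficients mod 19: 18·t ≡ 4 (mod 19).
    The inverse of 18 mod 19 is 18 (since 18·18 = 324 = 17·19 + 1), so t ≡ 18·4 = 72 ≡ 15 (mod 19).
    Then x = 29 + 56·15 = 869, valid modulo lcm(56, 19) = 1064: x ≡ 869 (mod 1064).
  Combine with x ≡ 7 (mod 11); new modulus lcm = 11704.
    Write x = 869 + 1064·t and substitute into x ≡ 7 (mod 11): 1064·t ≡ 7 − 869 = -862 (mod 11).
    Reduce coefficients mod 11: 8·t ≡ 7 (mod 11).
    The inverse of 8 mod 11 is 7 (since 8·7 = 56 = 5·11 + 1), so t ≡ 7·7 = 49 ≡ 5 (mod 11).
    Then x = 869 + 1064·5 = 6189, valid modulo lcm(1064, 11) = 11704: x ≡ 6189 (mod 11704).
Verify against each original: 6189 mod 7 = 1, 6189 mod 8 = 5, 6189 mod 19 = 14, 6189 mod 11 = 7.

x ≡ 6189 (mod 11704).


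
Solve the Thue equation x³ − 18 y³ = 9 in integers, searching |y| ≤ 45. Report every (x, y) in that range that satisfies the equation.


The equation is x³ - 18y³ = 9. For fixed y, x³ = 18·y³ + 9, so a solution requires the RHS to be a perfect cube.
Strategy: iterate y from -45 to 45, compute RHS = 18·y³ + 9, and check whether it is a (positive or negative) perfect cube.
Check small values of y:
  y = 0: RHS = 9 is not a perfect cube.
  y = 1: RHS = 27 = (3)³ ⇒ x = 3 works.
  y = -1: RHS = -9 is not a perfect cube.
  y = 2: RHS = 153 is not a perfect cube.
  y = -2: RHS = -135 is not a perfect cube.
  y = 3: RHS = 495 is not a perfect cube.
  y = -3: RHS = -477 is not a perfect cube.
Continuing the search up to |y| = 45 finds no further solutions beyond those listed.
Collected solutions: (3, 1).

Solutions (with |y| ≤ 45): (3, 1).


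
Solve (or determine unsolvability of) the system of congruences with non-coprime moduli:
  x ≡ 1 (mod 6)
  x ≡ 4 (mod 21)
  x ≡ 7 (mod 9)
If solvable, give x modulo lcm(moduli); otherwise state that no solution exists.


Moduli 6, 21, 9 are not pairwise coprime, so CRT works modulo lcm(m_i) when all pairwise compatibility conditions hold.
Pairwise compatibility: gcd(m_i, m_j) must divide a_i - a_j for every pair.
Merge one congruence at a time:
  Start: x ≡ 1 (mod 6).
  Combine with x ≡ 4 (mod 21): gcd(6, 21) = 3; 4 - 1 = 3, which IS divisible by 3, so compatible.
    Write x = 1 + 6·t and substitute into x ≡ 4 (mod 21): 6·t ≡ 4 − 1 = 3 (mod 21).
    Divide the congruence (and modulus) by g = 3: 2·t ≡ 1 (mod 7).
    The inverse of 2 mod 7 is 4 (since 2·4 = 8 = 1·7 + 1), so t ≡ 4·1 = 4 ≡ 4 (mod 7).
    Then x = 1 + 6·4 = 25, valid modulo lcm(6, 21) = 42: x ≡ 25 (mod 42).
  Combine with x ≡ 7 (mod 9): gcd(42, 9) = 3; 7 - 25 = -18, which IS divisible by 3, so compatible.
    Write x = 25 + 42·t and substitute into x ≡ 7 (mod 9): 42·t ≡ 7 − 25 = -18 (mod 9).
    Divide the congruence (and modulus) by g = 3: 14·t ≡ -6 (mod 3).
    Reduce coefficients mod 3: 2·t ≡ 0 (mod 3).
    The inverse of 2 mod 3 is 2 (since 2·2 = 4 = 1·3 + 1), so t ≡ 2·0 = 0 ≡ 0 (mod 3).
    Then x = 25 + 42·0 = 25, valid modulo lcm(42, 9) = 126: x ≡ 25 (mod 126).
Verify: 25 mod 6 = 1, 25 mod 21 = 4, 25 mod 9 = 7.

x ≡ 25 (mod 126).


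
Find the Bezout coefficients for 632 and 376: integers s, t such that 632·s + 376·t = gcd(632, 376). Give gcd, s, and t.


Euclidean algorithm on (632, 376) — divide until remainder is 0:
  632 = 1 · 376 + 256
  376 = 1 · 256 + 120
  256 = 2 · 120 + 16
  120 = 7 · 16 + 8
  16 = 2 · 8 + 0
gcd(632, 376) = 8.
Track Bezout coefficients alongside the remainders: start with r₀ = 632 = a·1 + b·0 (s = 1, t = 0) and r₁ = 376 = a·0 + b·1 (s = 0, t = 1); each new remainder r_{k+1} = r_{k-1} − q_k·r_k inherits s_{k+1} = s_{k-1} − q_k·s_k, t_{k+1} = t_{k-1} − q_k·t_k, so r_k = a·s_k + b·t_k at every step:
  q = 1: r = 256, s = 1 − 1·0 = 1, t = 0 − 1·1 = -1  (check: 632·1 + 376·(-1) = 256)
  q = 1: r = 120, s = 0 − 1·1 = -1, t = 1 − 1·(-1) = 2  (check: 632·(-1) + 376·2 = 120)
  q = 2: r = 16, s = 1 − 2·(-1) = 3, t = -1 − 2·2 = -5  (check: 632·3 + 376·(-5) = 16)
  q = 7: r = 8, s = -1 − 7·3 = -22, t = 2 − 7·(-5) = 37  (check: 632·(-22) + 376·37 = 8)
The row with r = 8 (the gcd) gives the Bezout coefficients s = -22, t = 37.
Result: 632 · (-22) + 376 · (37) = 8.

gcd(632, 376) = 8; s = -22, t = 37 (check: 632·(-22) + 376·37 = 8).


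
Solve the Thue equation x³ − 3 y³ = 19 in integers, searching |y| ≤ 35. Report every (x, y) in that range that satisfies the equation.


The equation is x³ - 3y³ = 19. For fixed y, x³ = 3·y³ + 19, so a solution requires the RHS to be a perfect cube.
Strategy: iterate y from -35 to 35, compute RHS = 3·y³ + 19, and check whether it is a (positive or negative) perfect cube.
Check small values of y:
  y = 0: RHS = 19 is not a perfect cube.
  y = 1: RHS = 22 is not a perfect cube.
  y = -1: RHS = 16 is not a perfect cube.
  y = 2: RHS = 43 is not a perfect cube.
  y = -2: RHS = -5 is not a perfect cube.
  y = 3: RHS = 100 is not a perfect cube.
  y = -3: RHS = -62 is not a perfect cube.
Continuing the search up to |y| = 35 finds no solutions either.
No (x, y) in the scanned range satisfies the equation.

No integer solutions with |y| ≤ 35.


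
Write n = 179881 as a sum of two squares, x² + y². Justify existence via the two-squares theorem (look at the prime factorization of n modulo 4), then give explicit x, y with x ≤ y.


Step 1: Factor n = 179881 = 13 · 101 · 137.
Step 2: Check the mod-4 condition on each prime factor: 13 ≡ 1 (mod 4), exponent 1; 101 ≡ 1 (mod 4), exponent 1; 137 ≡ 1 (mod 4), exponent 1.
All primes ≡ 3 (mod 4) appear to even exponent (or don't appear), so by the two-squares theorem n IS expressible as a sum of two squares.
Step 3: Build a representation. Here n = 13 · 101 · 137 is a product of primes ≡ 1 (mod 4). Each prime p ≡ 1 (mod 4) is itself a sum of two squares; find a² by testing p − a² for a perfect square:
  13: 13 − 1² = 12, 13 − 2² = 9 = 3² ⇒ 13 = 2² + 3².
  101: 101 − 1² = 100 = 10² ⇒ 101 = 1² + 10².
  137: 137 − 1² = 136, 137 − 2² = 133, 137 − 3² = 128, 137 − 4² = 121 = 11² ⇒ 137 = 4² + 11².
  Combine using the Brahmagupta–Fibonacci identity (a² + b²)(c² + d²) = (ac − bd)² + (ad + bc)² = (ac + bd)² + (ad − bc)²:
  13 · 101 = 1313: from (2² + 3²)(1² + 10²), take (2·1 − 3·10, 2·10 + 3·1) = (2 − 30, 20 + 3) = (-28, 23); dropping signs (only squares matter) gives (28, 23); check 28² + 23² = 784 + 529 = 1313 ✓.
  1313 · 137 = 179881: from (28² + 23²)(4² + 11²), take (28·4 − 23·11, 28·11 + 23·4) = (112 − 253, 308 + 92) = (-141, 400); dropping signs (only squares matter) gives (141, 400); check 141² + 400² = 19881 + 160000 = 179881 ✓.
Step 4: Order so x ≤ y and verify: 141² + 400² = 19881 + 160000 = 179881 = n. ✓

n = 179881 = 141² + 400² (one valid representation with x ≤ y).


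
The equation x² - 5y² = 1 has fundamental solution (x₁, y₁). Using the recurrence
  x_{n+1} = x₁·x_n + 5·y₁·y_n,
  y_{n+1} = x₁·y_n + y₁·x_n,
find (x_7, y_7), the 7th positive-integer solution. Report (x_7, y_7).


Step 1: Find the fundamental solution (x₁, y₁) of x² - 5y² = 1.
  Expand √5 as a continued fraction. a₀ = ⌊√5⌋ = 2; iterate m_{k+1} = d_k·a_k − m_k, d_{k+1} = (5 − m_{k+1}²)/d_k, a_{k+1} = ⌊(a₀ + m_{k+1})/d_{k+1}⌋ (starting m₀ = 0, d₀ = 1), with convergents p_k = a_k·p_{k-1} + p_{k-2}, q_k = a_k·q_{k-1} + q_{k-2} (p₋₁ = 1, q₋₁ = 0):
  k = 0: a₀ = 2; p₀/q₀ = 2/1; p₀² − 5·q₀² = 4 − 5 = -1.
  k = 1: m = 2, d = 1, a = ⌊(2 + 2)/1⌋ = 4; p/q = (4·2 + 1)/(4·1 + 0) = 9/4; p² − 5·q² = 81 − 80 = 1.
  The first convergent with p² − 5·q² = 1 gives the fundamental solution (x₁, y₁) = (9, 4).
Step 2: Apply the recurrence (x_{n+1}, y_{n+1}) = (x₁x_n + 5y₁y_n, x₁y_n + y₁x_n) repeatedly.
  From (x_1, y_1) = (9, 4): x_2 = 9·9 + 5·4·4 = 161; y_2 = 9·4 + 4·9 = 72.
  From (x_2, y_2) = (161, 72): x_3 = 9·161 + 5·4·72 = 2889; y_3 = 9·72 + 4·161 = 1292.
  From (x_3, y_3) = (2889, 1292): x_4 = 9·2889 + 5·4·1292 = 51841; y_4 = 9·1292 + 4·2889 = 23184.
  From (x_4, y_4) = (51841, 23184): x_5 = 9·51841 + 5·4·23184 = 930249; y_5 = 9·23184 + 4·51841 = 416020.
  From (x_5, y_5) = (930249, 416020): x_6 = 9·930249 + 5·4·416020 = 16692641; y_6 = 9·416020 + 4·930249 = 7465176.
  From (x_6, y_6) = (16692641, 7465176): x_7 = 9·16692641 + 5·4·7465176 = 299537289; y_7 = 9·7465176 + 4·16692641 = 133957148.
Step 3: Verify x_7² - 5·y_7² = 89722587501469521 - 89722587501469520 = 1 (should be 1). ✓

(x_1, y_1) = (9, 4); (x_7, y_7) = (299537289, 133957148).
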